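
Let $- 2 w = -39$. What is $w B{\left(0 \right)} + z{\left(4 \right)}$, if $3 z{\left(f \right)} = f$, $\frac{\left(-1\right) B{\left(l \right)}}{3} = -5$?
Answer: $\frac{1763}{6} \approx 293.83$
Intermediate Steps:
$w = \frac{39}{2}$ ($w = \left(- \frac{1}{2}\right) \left(-39\right) = \frac{39}{2} \approx 19.5$)
$B{\left(l \right)} = 15$ ($B{\left(l \right)} = \left(-3\right) \left(-5\right) = 15$)
$z{\left(f \right)} = \frac{f}{3}$
$w B{\left(0 \right)} + z{\left(4 \right)} = \frac{39}{2} \cdot 15 + \frac{1}{3} \cdot 4 = \frac{585}{2} + \frac{4}{3} = \frac{1763}{6}$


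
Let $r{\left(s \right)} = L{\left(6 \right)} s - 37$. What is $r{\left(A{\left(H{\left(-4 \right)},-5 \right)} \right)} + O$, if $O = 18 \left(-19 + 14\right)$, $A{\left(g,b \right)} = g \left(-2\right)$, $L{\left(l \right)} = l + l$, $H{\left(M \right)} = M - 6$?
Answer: $113$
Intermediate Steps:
$H{\left(M \right)} = -6 + M$ ($H{\left(M \right)} = M - 6 = -6 + M$)
$L{\left(l \right)} = 2 l$
$A{\left(g,b \right)} = - 2 g$
$r{\left(s \right)} = -37 + 12 s$ ($r{\left(s \right)} = 2 \cdot 6 s - 37 = 12 s - 37 = -37 + 12 s$)
$O = -90$ ($O = 18 \left(-5\right) = -90$)
$r{\left(A{\left(H{\left(-4 \right)},-5 \right)} \right)} + O = \left(-37 + 12 \left(- 2 \left(-6 - 4\right)\right)\right) - 90 = \left(-37 + 12 \left(\left(-2\right) \left(-10\right)\right)\right) - 90 = \left(-37 + 12 \cdot 20\right) - 90 = \left(-37 + 240\right) - 90 = 203 - 90 = 113$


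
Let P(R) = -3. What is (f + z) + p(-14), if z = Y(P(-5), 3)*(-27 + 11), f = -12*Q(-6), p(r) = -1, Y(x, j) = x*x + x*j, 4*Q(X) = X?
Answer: 17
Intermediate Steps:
Q(X) = X/4
Y(x, j) = x**2 + j*x
f = 18 (f = -3*(-6) = -12*(-3/2) = 18)
z = 0 (z = (-3*(3 - 3))*(-27 + 11) = -3*0*(-16) = 0*(-16) = 0)
(f + z) + p(-14) = (18 + 0) - 1 = 18 - 1 = 17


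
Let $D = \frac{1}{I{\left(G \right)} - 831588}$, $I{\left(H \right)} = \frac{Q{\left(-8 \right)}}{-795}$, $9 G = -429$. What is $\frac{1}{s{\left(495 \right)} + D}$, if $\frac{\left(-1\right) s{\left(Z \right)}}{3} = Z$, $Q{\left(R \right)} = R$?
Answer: $- \frac{661112452}{981751992015} \approx -0.0006734$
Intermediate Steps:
$G = - \frac{143}{3}$ ($G = \frac{1}{9} \left(-429\right) = - \frac{143}{3} \approx -47.667$)
$I{\left(H \right)} = \frac{8}{795}$ ($I{\left(H \right)} = - \frac{8}{-795} = \left(-8\right) \left(- \frac{1}{795}\right) = \frac{8}{795}$)
$s{\left(Z \right)} = - 3 Z$
$D = - \frac{795}{661112452}$ ($D = \frac{1}{\frac{8}{795} - 831588} = \frac{1}{- \frac{661112452}{795}} = - \frac{795}{661112452} \approx -1.2025 \cdot 10^{-6}$)
$\frac{1}{s{\left(495 \right)} + D} = \frac{1}{\left(-3\right) 495 - \frac{795}{661112452}} = \frac{1}{-1485 - \frac{795}{661112452}} = \frac{1}{- \frac{981751992015}{661112452}} = - \frac{661112452}{981751992015}$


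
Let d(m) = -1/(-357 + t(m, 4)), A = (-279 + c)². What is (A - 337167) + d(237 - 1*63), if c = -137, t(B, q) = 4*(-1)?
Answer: -59244070/361 ≈ -1.6411e+5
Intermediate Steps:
t(B, q) = -4
A = 173056 (A = (-279 - 137)² = (-416)² = 173056)
d(m) = 1/361 (d(m) = -1/(-357 - 4) = -1/(-361) = -1*(-1/361) = 1/361)
(A - 337167) + d(237 - 1*63) = (173056 - 337167) + 1/361 = -164111 + 1/361 = -59244070/361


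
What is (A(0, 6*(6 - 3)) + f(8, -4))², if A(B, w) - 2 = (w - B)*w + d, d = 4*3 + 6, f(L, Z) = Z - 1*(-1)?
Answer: 116281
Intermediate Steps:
f(L, Z) = 1 + Z (f(L, Z) = Z + 1 = 1 + Z)
d = 18 (d = 12 + 6 = 18)
A(B, w) = 20 + w*(w - B) (A(B, w) = 2 + ((w - B)*w + 18) = 2 + (w*(w - B) + 18) = 2 + (18 + w*(w - B)) = 20 + w*(w - B))
(A(0, 6*(6 - 3)) + f(8, -4))² = ((20 + (6*(6 - 3))² - 1*0*6*(6 - 3)) + (1 - 4))² = ((20 + (6*3)² - 1*0*6*3) - 3)² = ((20 + 18² - 1*0*18) - 3)² = ((20 + 324 + 0) - 3)² = (344 - 3)² = 341² = 116281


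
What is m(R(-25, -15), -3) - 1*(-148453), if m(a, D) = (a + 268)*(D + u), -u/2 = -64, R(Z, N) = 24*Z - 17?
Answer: 104828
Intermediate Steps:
R(Z, N) = -17 + 24*Z
u = 128 (u = -2*(-64) = 128)
m(a, D) = (128 + D)*(268 + a) (m(a, D) = (a + 268)*(D + 128) = (268 + a)*(128 + D) = (128 + D)*(268 + a))
m(R(-25, -15), -3) - 1*(-148453) = (34304 + 128*(-17 + 24*(-25)) + 268*(-3) - 3*(-17 + 24*(-25))) - 1*(-148453) = (34304 + 128*(-17 - 600) - 804 - 3*(-17 - 600)) + 148453 = (34304 + 128*(-617) - 804 - 3*(-617)) + 148453 = (34304 - 78976 - 804 + 1851) + 148453 = -43625 + 148453 = 104828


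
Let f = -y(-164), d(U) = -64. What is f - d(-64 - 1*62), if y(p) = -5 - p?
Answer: -95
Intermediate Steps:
f = -159 (f = -(-5 - 1*(-164)) = -(-5 + 164) = -1*159 = -159)
f - d(-64 - 1*62) = -159 - 1*(-64) = -159 + 64 = -95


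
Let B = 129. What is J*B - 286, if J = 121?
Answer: 15323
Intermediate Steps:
J*B - 286 = 121*129 - 286 = 15609 - 286 = 15323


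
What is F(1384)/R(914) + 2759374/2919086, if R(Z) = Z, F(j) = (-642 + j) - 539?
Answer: 1557321147/1334022302 ≈ 1.1674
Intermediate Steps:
F(j) = -1181 + j
F(1384)/R(914) + 2759374/2919086 = (-1181 + 1384)/914 + 2759374/2919086 = 203*(1/914) + 2759374*(1/2919086) = 203/914 + 1379687/1459543 = 1557321147/1334022302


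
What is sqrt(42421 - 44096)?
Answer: 5*I*sqrt(67) ≈ 40.927*I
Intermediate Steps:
sqrt(42421 - 44096) = sqrt(-1675) = 5*I*sqrt(67)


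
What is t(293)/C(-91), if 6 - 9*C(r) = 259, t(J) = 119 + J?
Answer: -3708/253 ≈ -14.656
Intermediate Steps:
C(r) = -253/9 (C(r) = ⅔ - ⅑*259 = ⅔ - 259/9 = -253/9)
t(293)/C(-91) = (119 + 293)/(-253/9) = 412*(-9/253) = -3708/253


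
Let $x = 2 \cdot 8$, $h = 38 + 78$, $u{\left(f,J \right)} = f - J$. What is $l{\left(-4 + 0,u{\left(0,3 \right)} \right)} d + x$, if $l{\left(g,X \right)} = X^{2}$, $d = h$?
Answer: $1060$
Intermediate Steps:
$h = 116$
$d = 116$
$x = 16$
$l{\left(-4 + 0,u{\left(0,3 \right)} \right)} d + x = \left(0 - 3\right)^{2} \cdot 116 + 16 = \left(-3\right)^{2} \cdot 116 + 16 = 9 \cdot 116 + 16 = 1044 + 16 = 1060$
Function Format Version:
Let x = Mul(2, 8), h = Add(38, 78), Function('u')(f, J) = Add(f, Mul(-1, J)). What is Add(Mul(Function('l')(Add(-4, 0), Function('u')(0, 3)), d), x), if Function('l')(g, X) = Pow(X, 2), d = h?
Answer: 1060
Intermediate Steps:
h = 116
d = 116
x = 16
Add(Mul(Function('l')(Add(-4, 0), Function('u')(0, 3)), d), x) = Add(Mul(Pow(Add(0, Mul(-1, 3)), 2), 116), 16) = Add(Mul(Pow(Add(0, -3), 2), 116), 16) = Add(Mul(Pow(-3, 2), 116), 16) = Add(Mul(9, 116), 16) = Add(1044, 16) = 1060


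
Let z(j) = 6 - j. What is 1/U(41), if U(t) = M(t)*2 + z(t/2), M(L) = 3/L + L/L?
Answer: -82/1013 ≈ -0.080948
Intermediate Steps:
M(L) = 1 + 3/L (M(L) = 3/L + 1 = 1 + 3/L)
U(t) = 6 - t/2 + 2*(3 + t)/t (U(t) = ((3 + t)/t)*2 + (6 - t/2) = 2*(3 + t)/t + (6 - t/2) = 6 - t/2 + 2*(3 + t)/t)
1/U(41) = 1/(8 + 6/41 - ½*41) = 1/(8 + 6*(1/41) - 41/2) = 1/(8 + 6/41 - 41/2) = 1/(-1013/82) = -82/1013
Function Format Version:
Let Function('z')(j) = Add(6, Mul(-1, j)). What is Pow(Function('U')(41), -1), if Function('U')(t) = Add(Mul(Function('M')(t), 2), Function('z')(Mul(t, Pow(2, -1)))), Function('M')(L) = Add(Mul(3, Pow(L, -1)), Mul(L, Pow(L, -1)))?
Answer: Rational(-82, 1013) ≈ -0.080948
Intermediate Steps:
Function('M')(L) = Add(1, Mul(3, Pow(L, -1))) (Function('M')(L) = Add(Mul(3, Pow(L, -1)), 1) = Add(1, Mul(3, Pow(L, -1))))
Function('U')(t) = Add(6, Mul(Rational(-1, 2), t), Mul(2, Pow(t, -1), Add(3, t))) (Function('U')(t) = Add(Mul(Mul(Pow(t, -1), Add(3, t)), 2), Add(6, Mul(-1, Mul(t, Pow(2, -1))))) = Add(Mul(2, Pow(t, -1), Add(3, t)), Add(6, Mul(-1, Mul(t, Rational(1, 2))))) = Add(Mul(2, Pow(t, -1), Add(3, t)), Add(6, Mul(-1, Mul(Rational(1, 2), t)))) = Add(Mul(2, Pow(t, -1), Add(3, t)), Add(6, Mul(Rational(-1, 2), t))) = Add(6, Mul(Rational(-1, 2), t), Mul(2, Pow(t, -1), Add(3, t))))
Pow(Function('U')(41), -1) = Pow(Add(8, Mul(6, Pow(41, -1)), Mul(Rational(-1, 2), 41)), -1) = Pow(Add(8, Mul(6, Rational(1, 41)), Rational(-41, 2)), -1) = Pow(Add(8, Rational(6, 41), Rational(-41, 2)), -1) = Pow(Rational(-1013, 82), -1) = Rational(-82, 1013)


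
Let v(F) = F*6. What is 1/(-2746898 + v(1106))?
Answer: -1/2740262 ≈ -3.6493e-7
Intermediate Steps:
v(F) = 6*F
1/(-2746898 + v(1106)) = 1/(-2746898 + 6*1106) = 1/(-2746898 + 6636) = 1/(-2740262) = -1/2740262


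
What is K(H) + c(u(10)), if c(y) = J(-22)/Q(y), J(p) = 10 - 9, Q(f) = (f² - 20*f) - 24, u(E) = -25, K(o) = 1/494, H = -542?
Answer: 1595/543894 ≈ 0.0029326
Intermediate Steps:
K(o) = 1/494
Q(f) = -24 + f² - 20*f
J(p) = 1
c(y) = 1/(-24 + y² - 20*y)
K(H) + c(u(10)) = 1/494 + 1/(-24 + (-25)² - 20*(-25)) = 1/494 + 1/(-24 + 625 + 500) = 1/494 + 1/1101 = 1595/543894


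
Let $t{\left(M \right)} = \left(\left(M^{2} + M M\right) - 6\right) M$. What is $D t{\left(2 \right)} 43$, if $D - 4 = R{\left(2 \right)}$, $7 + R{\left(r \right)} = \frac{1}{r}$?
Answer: $-430$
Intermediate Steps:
$t{\left(M \right)} = M \left(-6 + 2 M^{2}\right)$ ($t{\left(M \right)} = \left(\left(M^{2} + M^{2}\right) - 6\right) M = \left(2 M^{2} - 6\right) M = \left(-6 + 2 M^{2}\right) M = M \left(-6 + 2 M^{2}\right)$)
$R{\left(r \right)} = -7 + \frac{1}{r}$
$D = - \frac{5}{2}$ ($D = 4 - \left(7 - \frac{1}{2}\right) = 4 + \left(-7 + \frac{1}{2}\right) = 4 - \frac{13}{2} = - \frac{5}{2} \approx -2.5$)
$D t{\left(2 \right)} 43 = - \frac{5 \cdot 2 \cdot 2 \left(-3 + 2^{2}\right)}{2} \cdot 43 = - \frac{5 \cdot 2 \cdot 2 \left(-3 + 4\right)}{2} \cdot 43 = - \frac{5 \cdot 2 \cdot 2 \cdot 1}{2} \cdot 43 = \left(- \frac{5}{2}\right) 4 \cdot 43 = \left(-10\right) 43 = -430$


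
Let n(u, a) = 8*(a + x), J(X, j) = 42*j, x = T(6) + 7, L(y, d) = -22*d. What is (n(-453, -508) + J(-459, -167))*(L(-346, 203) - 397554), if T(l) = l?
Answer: 4411767480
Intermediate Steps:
x = 13 (x = 6 + 7 = 13)
n(u, a) = 104 + 8*a (n(u, a) = 8*(a + 13) = 8*(13 + a) = 104 + 8*a)
(n(-453, -508) + J(-459, -167))*(L(-346, 203) - 397554) = ((104 + 8*(-508)) + 42*(-167))*(-22*203 - 397554) = ((104 - 4064) - 7014)*(-4466 - 397554) = (-3960 - 7014)*(-402020) = -10974*(-402020) = 4411767480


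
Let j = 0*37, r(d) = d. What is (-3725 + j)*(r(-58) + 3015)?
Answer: -11014825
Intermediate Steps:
j = 0
(-3725 + j)*(r(-58) + 3015) = (-3725 + 0)*(-58 + 3015) = -3725*2957 = -11014825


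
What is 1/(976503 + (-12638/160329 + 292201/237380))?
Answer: 2927607540/2858820918577673 ≈ 1.0241e-6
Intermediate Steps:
1/(976503 + (-12638/160329 + 292201/237380)) = 1/(976503 + (-12638*1/160329 + 292201*(1/237380))) = 1/(976503 + (-12638/160329 + 22477/18260)) = 1/(976503 + 3372945053/2927607540) = 1/(2858820918577673/2927607540) = 2927607540/2858820918577673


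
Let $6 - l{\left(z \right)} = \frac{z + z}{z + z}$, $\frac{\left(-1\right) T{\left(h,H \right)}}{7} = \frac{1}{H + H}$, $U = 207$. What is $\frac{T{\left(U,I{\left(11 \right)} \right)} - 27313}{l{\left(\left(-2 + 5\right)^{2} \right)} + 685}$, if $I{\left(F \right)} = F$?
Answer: $- \frac{600893}{15180} \approx -39.585$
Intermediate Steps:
$T{\left(h,H \right)} = - \frac{7}{2 H}$ ($T{\left(h,H \right)} = - \frac{7}{H + H} = - \frac{7}{2 H}$)
$l{\left(z \right)} = 5$ ($l{\left(z \right)} = 6 - \frac{z + z}{z + z} = 6 - \frac{2 z}{2 z} = 6 - 2 z \frac{1}{2 z} = 6 - 1 = 5$)
$\frac{T{\left(U,I{\left(11 \right)} \right)} - 27313}{l{\left(\left(-2 + 5\right)^{2} \right)} + 685} = \frac{- \frac{7}{2 \cdot 11} - 27313}{5 + 685} = \frac{\left(- \frac{7}{2}\right) \frac{1}{11} - 27313}{690} = \left(- \frac{7}{22} - 27313\right) \frac{1}{690} = \left(- \frac{600893}{22}\right) \frac{1}{690} = - \frac{600893}{15180}$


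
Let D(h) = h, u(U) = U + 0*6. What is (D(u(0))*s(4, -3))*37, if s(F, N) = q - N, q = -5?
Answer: 0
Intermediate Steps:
u(U) = U (u(U) = U + 0 = U)
s(F, N) = -5 - N
(D(u(0))*s(4, -3))*37 = (0*(-5 - 1*(-3)))*37 = (0*(-5 + 3))*37 = (0*(-2))*37 = 0*37 = 0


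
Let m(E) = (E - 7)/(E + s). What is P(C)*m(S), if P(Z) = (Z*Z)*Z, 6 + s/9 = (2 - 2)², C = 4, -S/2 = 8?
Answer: 736/35 ≈ 21.029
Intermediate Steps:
S = -16 (S = -2*8 = -16)
s = -54 (s = -54 + 9*(2 - 2)² = -54 + 9*0² = -54 + 9*0 = -54 + 0 = -54)
P(Z) = Z³ (P(Z) = Z²*Z = Z³)
m(E) = (-7 + E)/(-54 + E) (m(E) = (E - 7)/(E - 54) = (-7 + E)/(-54 + E))
P(C)*m(S) = 4³*((-7 - 16)/(-54 - 16)) = 64*(-23/(-70)) = 64*(-1/70*(-23)) = 64*(23/70) = 736/35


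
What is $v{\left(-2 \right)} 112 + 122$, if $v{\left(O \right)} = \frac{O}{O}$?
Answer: $234$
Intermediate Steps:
$v{\left(O \right)} = 1$
$v{\left(-2 \right)} 112 + 122 = 1 \cdot 112 + 122 = 112 + 122 = 234$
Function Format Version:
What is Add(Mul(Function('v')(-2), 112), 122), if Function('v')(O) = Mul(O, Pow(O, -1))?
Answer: 234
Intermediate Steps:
Function('v')(O) = 1
Add(Mul(Function('v')(-2), 112), 122) = Add(Mul(1, 112), 122) = Add(112, 122) = 234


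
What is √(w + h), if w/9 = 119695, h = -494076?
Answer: √583179 ≈ 763.66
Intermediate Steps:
w = 1077255 (w = 9*119695 = 1077255)
√(w + h) = √(1077255 - 494076) = √583179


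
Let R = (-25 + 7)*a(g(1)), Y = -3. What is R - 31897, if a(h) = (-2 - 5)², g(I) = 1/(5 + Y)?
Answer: -32779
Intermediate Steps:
g(I) = ½ (g(I) = 1/(5 - 3) = 1/2 = ½)
a(h) = 49 (a(h) = (-7)² = 49)
R = -882 (R = (-25 + 7)*49 = -18*49 = -882)
R - 31897 = -882 - 31897 = -32779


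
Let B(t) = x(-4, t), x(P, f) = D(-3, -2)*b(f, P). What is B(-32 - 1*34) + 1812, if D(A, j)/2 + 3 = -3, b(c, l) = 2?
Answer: 1788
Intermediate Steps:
D(A, j) = -12 (D(A, j) = -6 + 2*(-3) = -6 - 6 = -12)
x(P, f) = -24 (x(P, f) = -12*2 = -24)
B(t) = -24
B(-32 - 1*34) + 1812 = -24 + 1812 = 1788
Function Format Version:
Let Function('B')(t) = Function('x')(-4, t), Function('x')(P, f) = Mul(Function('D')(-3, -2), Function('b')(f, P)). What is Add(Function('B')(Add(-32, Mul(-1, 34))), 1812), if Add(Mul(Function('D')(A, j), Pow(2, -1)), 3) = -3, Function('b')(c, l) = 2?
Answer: 1788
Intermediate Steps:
Function('D')(A, j) = -12 (Function('D')(A, j) = Add(-6, Mul(2, -3)) = Add(-6, -6) = -12)
Function('x')(P, f) = -24 (Function('x')(P, f) = Mul(-12, 2) = -24)
Function('B')(t) = -24
Add(Function('B')(Add(-32, Mul(-1, 34))), 1812) = Add(-24, 1812) = 1788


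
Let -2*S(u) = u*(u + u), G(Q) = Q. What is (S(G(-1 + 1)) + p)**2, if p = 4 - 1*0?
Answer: 16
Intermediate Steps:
S(u) = -u**2 (S(u) = -u*(u + u)/2 = -u*2*u/2 = -u**2)
p = 4 (p = 4 + 0 = 4)
(S(G(-1 + 1)) + p)**2 = (-(-1 + 1)**2 + 4)**2 = (-1*0**2 + 4)**2 = (-1*0 + 4)**2 = (0 + 4)**2 = 4**2 = 16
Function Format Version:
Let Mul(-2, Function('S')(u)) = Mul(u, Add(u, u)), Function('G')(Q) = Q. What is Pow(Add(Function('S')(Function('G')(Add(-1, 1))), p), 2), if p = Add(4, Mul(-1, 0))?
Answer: 16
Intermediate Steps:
Function('S')(u) = Mul(-1, Pow(u, 2)) (Function('S')(u) = Mul(Rational(-1, 2), Mul(u, Add(u, u))) = Mul(Rational(-1, 2), Mul(u, Mul(2, u))) = Mul(Rational(-1, 2), Mul(2, Pow(u, 2))) = Mul(-1, Pow(u, 2)))
p = 4 (p = Add(4, 0) = 4)
Pow(Add(Function('S')(Function('G')(Add(-1, 1))), p), 2) = Pow(Add(Mul(-1, Pow(Add(-1, 1), 2)), 4), 2) = Pow(Add(Mul(-1, Pow(0, 2)), 4), 2) = Pow(Add(Mul(-1, 0), 4), 2) = Pow(Add(0, 4), 2) = Pow(4, 2) = 16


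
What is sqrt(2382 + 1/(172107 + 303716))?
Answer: sqrt(539302730573501)/475823 ≈ 48.806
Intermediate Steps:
sqrt(2382 + 1/(172107 + 303716)) = sqrt(2382 + 1/475823) = sqrt(1133410387/475823) = sqrt(539302730573501)/475823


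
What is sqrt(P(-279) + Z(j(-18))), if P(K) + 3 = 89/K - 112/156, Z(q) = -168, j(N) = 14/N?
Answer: I*sqrt(251463134)/1209 ≈ 13.116*I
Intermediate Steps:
P(K) = -145/39 + 89/K (P(K) = -3 + (89/K - 112/156) = -3 + (89/K - 112*1/156) = -3 + (89/K - 28/39) = -3 + (-28/39 + 89/K) = -145/39 + 89/K)
sqrt(P(-279) + Z(j(-18))) = sqrt((-145/39 + 89/(-279)) - 168) = sqrt((-145/39 + 89*(-1/279)) - 168) = sqrt((-145/39 - 89/279) - 168) = sqrt(-14642/3627 - 168) = sqrt(-623978/3627) = I*sqrt(251463134)/1209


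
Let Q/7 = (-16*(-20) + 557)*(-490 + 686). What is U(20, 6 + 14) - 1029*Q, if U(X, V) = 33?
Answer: -1238138043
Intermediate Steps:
Q = 1203244 (Q = 7*((-16*(-20) + 557)*(-490 + 686)) = 7*((320 + 557)*196) = 7*(877*196) = 7*171892 = 1203244)
U(20, 6 + 14) - 1029*Q = 33 - 1029*1203244 = 33 - 1238138076 = -1238138043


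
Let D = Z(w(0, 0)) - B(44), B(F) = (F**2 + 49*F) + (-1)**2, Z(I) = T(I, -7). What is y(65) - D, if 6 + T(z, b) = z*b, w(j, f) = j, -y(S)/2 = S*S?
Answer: -4351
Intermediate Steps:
y(S) = -2*S**2 (y(S) = -2*S*S = -2*S**2)
T(z, b) = -6 + b*z (T(z, b) = -6 + z*b = -6 + b*z)
Z(I) = -6 - 7*I
B(F) = 1 + F**2 + 49*F (B(F) = (F**2 + 49*F) + 1 = 1 + F**2 + 49*F)
D = -4099 (D = (-6 - 7*0) - (1 + 44**2 + 49*44) = (-6 + 0) - (1 + 1936 + 2156) = -6 - 1*4093 = -6 - 4093 = -4099)
y(65) - D = -2*65**2 - 1*(-4099) = -2*4225 + 4099 = -8450 + 4099 = -4351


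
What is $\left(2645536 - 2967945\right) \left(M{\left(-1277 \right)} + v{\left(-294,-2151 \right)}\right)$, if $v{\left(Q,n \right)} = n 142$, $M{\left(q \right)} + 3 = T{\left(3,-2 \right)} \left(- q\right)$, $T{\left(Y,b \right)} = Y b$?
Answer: $100948514763$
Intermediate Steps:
$M{\left(q \right)} = -3 + 6 q$ ($M{\left(q \right)} = -3 + 3 \left(-2\right) \left(- q\right) = -3 - 6 \left(- q\right) = -3 + 6 q$)
$v{\left(Q,n \right)} = 142 n$
$\left(2645536 - 2967945\right) \left(M{\left(-1277 \right)} + v{\left(-294,-2151 \right)}\right) = \left(2645536 - 2967945\right) \left(\left(-3 + 6 \left(-1277\right)\right) + 142 \left(-2151\right)\right) = - 322409 \left(\left(-3 - 7662\right) - 305442\right) = - 322409 \left(-7665 - 305442\right) = \left(-322409\right) \left(-313107\right) = 100948514763$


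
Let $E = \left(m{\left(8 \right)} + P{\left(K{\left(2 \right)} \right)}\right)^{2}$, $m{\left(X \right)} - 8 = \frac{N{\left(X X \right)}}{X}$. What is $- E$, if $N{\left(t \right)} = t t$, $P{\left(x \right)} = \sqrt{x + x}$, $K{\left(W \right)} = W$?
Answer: $-272484$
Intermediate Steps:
$P{\left(x \right)} = \sqrt{2} \sqrt{x}$ ($P{\left(x \right)} = \sqrt{2 x} = \sqrt{2} \sqrt{x}$)
$N{\left(t \right)} = t^{2}$
$m{\left(X \right)} = 8 + X^{3}$ ($m{\left(X \right)} = 8 + \frac{\left(X X\right)^{2}}{X} = 8 + \frac{\left(X^{2}\right)^{2}}{X} = 8 + \frac{X^{4}}{X} = 8 + X^{3}$)
$E = 272484$ ($E = \left(\left(8 + 8^{3}\right) + \sqrt{2} \sqrt{2}\right)^{2} = \left(\left(8 + 512\right) + 2\right)^{2} = \left(520 + 2\right)^{2} = 522^{2} = 272484$)
$- E = \left(-1\right) 272484 = -272484$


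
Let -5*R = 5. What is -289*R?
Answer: 289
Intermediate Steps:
R = -1 (R = -⅕*5 = -1)
-289*R = -289*(-1) = 289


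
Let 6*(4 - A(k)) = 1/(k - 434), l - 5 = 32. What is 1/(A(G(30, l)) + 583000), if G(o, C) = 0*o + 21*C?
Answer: 2058/1199822231 ≈ 1.7153e-6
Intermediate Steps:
l = 37 (l = 5 + 32 = 37)
G(o, C) = 21*C (G(o, C) = 0 + 21*C = 21*C)
A(k) = 4 - 1/(6*(-434 + k)) (A(k) = 4 - 1/(6*(k - 434)) = 4 - 1/(6*(-434 + k)))
1/(A(G(30, l)) + 583000) = 1/((-10417 + 24*(21*37))/(6*(-434 + 21*37)) + 583000) = 1/((-10417 + 24*777)/(6*(-434 + 777)) + 583000) = 1/((⅙)*(-10417 + 18648)/343 + 583000) = 1/((⅙)*(1/343)*8231 + 583000) = 1/(8231/2058 + 583000) = 1/(1199822231/2058) = 2058/1199822231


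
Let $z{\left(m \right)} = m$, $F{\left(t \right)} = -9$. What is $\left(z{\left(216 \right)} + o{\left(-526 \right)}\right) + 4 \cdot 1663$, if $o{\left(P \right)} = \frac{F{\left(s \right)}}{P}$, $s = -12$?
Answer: $\frac{3612577}{526} \approx 6868.0$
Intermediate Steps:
$o{\left(P \right)} = - \frac{9}{P}$
$\left(z{\left(216 \right)} + o{\left(-526 \right)}\right) + 4 \cdot 1663 = \left(216 - \frac{9}{-526}\right) + 4 \cdot 1663 = \left(216 - - \frac{9}{526}\right) + 6652 = \left(216 + \frac{9}{526}\right) + 6652 = \frac{113625}{526} + 6652 = \frac{3612577}{526}$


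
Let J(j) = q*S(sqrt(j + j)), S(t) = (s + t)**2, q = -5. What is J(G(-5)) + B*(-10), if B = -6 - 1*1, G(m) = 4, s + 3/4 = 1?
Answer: 475/16 - 5*sqrt(2) ≈ 22.616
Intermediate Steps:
s = 1/4 (s = -3/4 + 1 = 1/4 ≈ 0.25000)
B = -7 (B = -6 - 1 = -7)
S(t) = (1/4 + t)**2
J(j) = -5*(1 + 4*sqrt(2)*sqrt(j))**2/16 (J(j) = -5*(1 + 4*sqrt(j + j))**2/16 = -5*(1 + 4*sqrt(2*j))**2/16 = -5*(1 + 4*(sqrt(2)*sqrt(j)))**2/16 = -5*(1 + 4*sqrt(2)*sqrt(j))**2/16)
J(G(-5)) + B*(-10) = -5*(1 + 4*sqrt(2)*sqrt(4))**2/16 - 7*(-10) = -5*(1 + 4*sqrt(2)*2)**2/16 + 70 = -5*(1 + 8*sqrt(2))**2/16 + 70 = 70 - 5*(1 + 8*sqrt(2))**2/16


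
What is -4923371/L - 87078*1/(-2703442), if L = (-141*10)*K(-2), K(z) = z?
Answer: -6654901191511/3811853220 ≈ -1745.8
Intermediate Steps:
L = 2820 (L = -141*10*(-2) = -1410*(-2) = 2820)
-4923371/L - 87078*1/(-2703442) = -4923371/2820 - 87078*1/(-2703442) = -4923371*1/2820 - 87078*(-1/2703442) = -4923371/2820 + 43539/1351721 = -6654901191511/3811853220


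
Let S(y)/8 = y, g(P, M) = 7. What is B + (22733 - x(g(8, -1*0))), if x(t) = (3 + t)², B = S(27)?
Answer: 22849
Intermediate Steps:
S(y) = 8*y
B = 216 (B = 8*27 = 216)
B + (22733 - x(g(8, -1*0))) = 216 + (22733 - (3 + 7)²) = 216 + (22733 - 1*10²) = 216 + (22733 - 1*100) = 216 + (22733 - 100) = 216 + 22633 = 22849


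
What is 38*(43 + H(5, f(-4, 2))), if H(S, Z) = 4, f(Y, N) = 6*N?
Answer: 1786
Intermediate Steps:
38*(43 + H(5, f(-4, 2))) = 38*(43 + 4) = 38*47 = 1786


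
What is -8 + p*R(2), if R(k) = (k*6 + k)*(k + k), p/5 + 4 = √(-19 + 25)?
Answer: -1128 + 280*√6 ≈ -442.14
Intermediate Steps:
p = -20 + 5*√6 (p = -20 + 5*√(-19 + 25) = -20 + 5*√6 ≈ -7.7525)
R(k) = 14*k² (R(k) = (6*k + k)*(2*k) = (7*k)*(2*k) = 14*k²)
-8 + p*R(2) = -8 + (-20 + 5*√6)*(14*2²) = -8 + (-20 + 5*√6)*(14*4) = -8 + (-20 + 5*√6)*56 = -8 + (-1120 + 280*√6) = -1128 + 280*√6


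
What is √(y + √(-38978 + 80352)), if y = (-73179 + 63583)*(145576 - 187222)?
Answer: √(399635016 + √41374) ≈ 19991.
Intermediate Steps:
y = 399635016 (y = -9596*(-41646) = 399635016)
√(y + √(-38978 + 80352)) = √(399635016 + √(-38978 + 80352)) = √(399635016 + √41374)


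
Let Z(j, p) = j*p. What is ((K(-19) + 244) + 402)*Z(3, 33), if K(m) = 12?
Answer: 65142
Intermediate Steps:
((K(-19) + 244) + 402)*Z(3, 33) = ((12 + 244) + 402)*(3*33) = (256 + 402)*99 = 658*99 = 65142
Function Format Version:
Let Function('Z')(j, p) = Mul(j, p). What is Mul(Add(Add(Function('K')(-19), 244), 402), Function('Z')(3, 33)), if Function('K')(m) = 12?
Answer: 65142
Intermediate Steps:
Mul(Add(Add(Function('K')(-19), 244), 402), Function('Z')(3, 33)) = Mul(Add(Add(12, 244), 402), Mul(3, 33)) = Mul(Add(256, 402), 99) = Mul(658, 99) = 65142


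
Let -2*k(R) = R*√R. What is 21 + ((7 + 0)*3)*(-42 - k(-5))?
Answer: -861 - 105*I*√5/2 ≈ -861.0 - 117.39*I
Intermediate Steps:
k(R) = -R^(3/2)/2 (k(R) = -R*√R/2 = -R^(3/2)/2)
21 + ((7 + 0)*3)*(-42 - k(-5)) = 21 + ((7 + 0)*3)*(-42 - (-1)*(-5)^(3/2)/2) = 21 + (7*3)*(-42 - (-1)*(-5*I*√5)/2) = 21 + 21*(-42 - 5*I*√5/2) = 21 + (-882 - 105*I*√5/2) = -861 - 105*I*√5/2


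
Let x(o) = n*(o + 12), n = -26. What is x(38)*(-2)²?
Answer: -5200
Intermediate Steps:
x(o) = -312 - 26*o (x(o) = -26*(o + 12) = -26*(12 + o) = -312 - 26*o)
x(38)*(-2)² = (-312 - 26*38)*(-2)² = (-312 - 988)*4 = -1300*4 = -5200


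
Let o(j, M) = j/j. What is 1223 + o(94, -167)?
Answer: 1224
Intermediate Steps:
o(j, M) = 1
1223 + o(94, -167) = 1223 + 1 = 1224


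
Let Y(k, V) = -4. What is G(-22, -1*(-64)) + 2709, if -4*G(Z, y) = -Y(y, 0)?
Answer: 2708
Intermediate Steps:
G(Z, y) = -1 (G(Z, y) = -(-1)*(-4)/4 = -1/4*4 = -1)
G(-22, -1*(-64)) + 2709 = -1 + 2709 = 2708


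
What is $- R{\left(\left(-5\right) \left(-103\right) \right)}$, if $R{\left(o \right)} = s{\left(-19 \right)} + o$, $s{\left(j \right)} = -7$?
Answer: $-508$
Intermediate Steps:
$R{\left(o \right)} = -7 + o$
$- R{\left(\left(-5\right) \left(-103\right) \right)} = - (-7 - -515) = - (-7 + 515) = \left(-1\right) 508 = -508$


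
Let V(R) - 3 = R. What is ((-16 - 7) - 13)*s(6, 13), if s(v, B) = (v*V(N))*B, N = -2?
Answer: -2808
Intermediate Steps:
V(R) = 3 + R
s(v, B) = B*v (s(v, B) = (v*(3 - 2))*B = (v*1)*B = v*B = B*v)
((-16 - 7) - 13)*s(6, 13) = ((-16 - 7) - 13)*(13*6) = (-23 - 13)*78 = -36*78 = -2808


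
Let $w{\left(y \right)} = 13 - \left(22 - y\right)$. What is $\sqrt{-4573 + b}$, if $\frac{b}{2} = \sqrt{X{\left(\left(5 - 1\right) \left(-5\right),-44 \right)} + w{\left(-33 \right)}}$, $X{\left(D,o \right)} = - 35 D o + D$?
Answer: $\sqrt{-4573 + 2 i \sqrt{30862}} \approx 2.5959 + 67.674 i$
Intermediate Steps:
$X{\left(D,o \right)} = D - 35 D o$ ($X{\left(D,o \right)} = - 35 D o + D = D - 35 D o$)
$w{\left(y \right)} = -9 + y$ ($w{\left(y \right)} = 13 + \left(-22 + y\right) = -9 + y$)
$b = 2 i \sqrt{30862}$ ($b = 2 \sqrt{\left(5 - 1\right) \left(-5\right) \left(1 - -1540\right) - 42} = 2 \sqrt{4 \left(-5\right) \left(1 + 1540\right) - 42} = 2 \sqrt{\left(-20\right) 1541 - 42} = 2 \sqrt{-30820 - 42} = 2 \sqrt{-30862} = 2 i \sqrt{30862} \approx 351.35 i$)
$\sqrt{-4573 + b} = \sqrt{-4573 + 2 i \sqrt{30862}}$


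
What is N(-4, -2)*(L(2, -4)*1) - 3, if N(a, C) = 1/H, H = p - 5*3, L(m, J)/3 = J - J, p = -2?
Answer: -3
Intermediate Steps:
L(m, J) = 0 (L(m, J) = 3*(J - J) = 3*0 = 0)
H = -17 (H = -2 - 5*3 = -2 - 15 = -17)
N(a, C) = -1/17 (N(a, C) = 1/(-17) = -1/17)
N(-4, -2)*(L(2, -4)*1) - 3 = -0 - 3 = -1/17*0 - 3 = 0 - 3 = -3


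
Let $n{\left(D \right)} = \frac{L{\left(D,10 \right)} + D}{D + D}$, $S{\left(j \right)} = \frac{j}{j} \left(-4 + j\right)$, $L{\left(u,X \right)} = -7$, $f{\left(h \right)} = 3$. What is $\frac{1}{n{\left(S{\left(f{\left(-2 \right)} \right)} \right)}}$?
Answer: $\frac{1}{4} \approx 0.25$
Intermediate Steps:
$S{\left(j \right)} = -4 + j$ ($S{\left(j \right)} = 1 \left(-4 + j\right) = -4 + j$)
$n{\left(D \right)} = \frac{-7 + D}{2 D}$ ($n{\left(D \right)} = \frac{-7 + D}{D + D} = \frac{-7 + D}{2 D}$)
$\frac{1}{n{\left(S{\left(f{\left(-2 \right)} \right)} \right)}} = \frac{1}{\frac{1}{2} \frac{1}{-4 + 3} \left(-7 + \left(-4 + 3\right)\right)} = \frac{1}{\frac{1}{2} \frac{1}{-1} \left(-7 - 1\right)} = \frac{1}{\frac{1}{2} \left(-1\right) \left(-8\right)} = \frac{1}{4}$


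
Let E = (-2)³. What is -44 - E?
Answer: -36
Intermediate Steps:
E = -8
-44 - E = -44 - 1*(-8) = -44 + 8 = -36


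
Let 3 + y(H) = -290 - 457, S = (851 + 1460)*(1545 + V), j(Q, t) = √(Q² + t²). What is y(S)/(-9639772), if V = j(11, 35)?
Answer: 375/4819886 ≈ 7.7803e-5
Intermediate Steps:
V = √1346 (V = √(11² + 35²) = √(121 + 1225) = √1346 ≈ 36.688)
S = 3570495 + 2311*√1346 (S = (851 + 1460)*(1545 + √1346) = 2311*(1545 + √1346) = 3570495 + 2311*√1346 ≈ 3.6553e+6)
y(H) = -750 (y(H) = -3 + (-290 - 457) = -3 - 747 = -750)
y(S)/(-9639772) = -750/(-9639772) = -750*(-1/9639772) = 375/4819886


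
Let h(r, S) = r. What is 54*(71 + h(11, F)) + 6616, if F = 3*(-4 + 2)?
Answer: 11044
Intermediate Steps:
F = -6 (F = 3*(-2) = -6)
54*(71 + h(11, F)) + 6616 = 54*(71 + 11) + 6616 = 54*82 + 6616 = 4428 + 6616 = 11044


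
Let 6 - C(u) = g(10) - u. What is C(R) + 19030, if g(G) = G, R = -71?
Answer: 18955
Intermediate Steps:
C(u) = -4 + u (C(u) = 6 - (10 - u) = 6 + (-10 + u) = -4 + u)
C(R) + 19030 = (-4 - 71) + 19030 = -75 + 19030 = 18955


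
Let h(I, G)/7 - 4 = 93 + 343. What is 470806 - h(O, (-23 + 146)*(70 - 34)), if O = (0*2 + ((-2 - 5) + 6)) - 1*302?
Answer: 467726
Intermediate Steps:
O = -303 (O = (0 + (-7 + 6)) - 302 = (0 - 1) - 302 = -1 - 302 = -303)
h(I, G) = 3080 (h(I, G) = 28 + 7*(93 + 343) = 28 + 7*436 = 28 + 3052 = 3080)
470806 - h(O, (-23 + 146)*(70 - 34)) = 470806 - 1*3080 = 470806 - 3080 = 467726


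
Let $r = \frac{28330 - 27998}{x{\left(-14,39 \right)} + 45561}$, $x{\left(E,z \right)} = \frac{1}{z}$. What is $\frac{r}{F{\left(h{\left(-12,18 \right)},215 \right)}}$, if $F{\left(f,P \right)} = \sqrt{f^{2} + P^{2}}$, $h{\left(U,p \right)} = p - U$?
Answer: $\frac{249 \sqrt{1885}}{322059500} \approx 3.3567 \cdot 10^{-5}$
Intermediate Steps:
$r = \frac{3237}{444220}$ ($r = \frac{28330 - 27998}{\frac{1}{39} + 45561} = \frac{332}{\frac{1}{39} + 45561} = \frac{332}{\frac{1776880}{39}} = 332 \cdot \frac{39}{1776880} = \frac{3237}{444220} \approx 0.0072869$)
$F{\left(f,P \right)} = \sqrt{P^{2} + f^{2}}$
$\frac{r}{F{\left(h{\left(-12,18 \right)},215 \right)}} = \frac{3237}{444220 \sqrt{215^{2} + \left(18 - -12\right)^{2}}} = \frac{3237}{444220 \sqrt{46225 + \left(18 + 12\right)^{2}}} = \frac{3237}{444220 \sqrt{46225 + 30^{2}}} = \frac{3237}{444220 \sqrt{46225 + 900}} = \frac{3237}{444220 \sqrt{47125}} = \frac{3237}{444220 \cdot 5 \sqrt{1885}} = \frac{3237 \frac{\sqrt{1885}}{9425}}{444220} = \frac{249 \sqrt{1885}}{322059500}$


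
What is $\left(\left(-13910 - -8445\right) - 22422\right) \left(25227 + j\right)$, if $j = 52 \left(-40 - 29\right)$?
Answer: $-603446793$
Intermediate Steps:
$j = -3588$ ($j = 52 \left(-69\right) = -3588$)
$\left(\left(-13910 - -8445\right) - 22422\right) \left(25227 + j\right) = \left(\left(-13910 - -8445\right) - 22422\right) \left(25227 - 3588\right) = \left(\left(-13910 + 8445\right) - 22422\right) 21639 = \left(-5465 - 22422\right) 21639 = \left(-27887\right) 21639 = -603446793$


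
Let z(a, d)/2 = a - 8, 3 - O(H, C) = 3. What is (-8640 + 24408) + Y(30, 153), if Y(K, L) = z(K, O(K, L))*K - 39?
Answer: 17049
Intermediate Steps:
O(H, C) = 0 (O(H, C) = 3 - 1*3 = 3 - 3 = 0)
z(a, d) = -16 + 2*a (z(a, d) = 2*(a - 8) = 2*(-8 + a) = -16 + 2*a)
Y(K, L) = -39 + K*(-16 + 2*K) (Y(K, L) = (-16 + 2*K)*K - 39 = K*(-16 + 2*K) - 39 = -39 + K*(-16 + 2*K))
(-8640 + 24408) + Y(30, 153) = (-8640 + 24408) + (-39 + 2*30*(-8 + 30)) = 15768 + (-39 + 2*30*22) = 15768 + (-39 + 1320) = 15768 + 1281 = 17049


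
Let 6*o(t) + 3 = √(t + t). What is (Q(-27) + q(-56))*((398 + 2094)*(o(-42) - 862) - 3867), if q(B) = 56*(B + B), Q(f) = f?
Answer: 13563113883 - 15697108*I*√21/3 ≈ 1.3563e+10 - 2.3978e+7*I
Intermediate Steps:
o(t) = -½ + √2*√t/6 (o(t) = -½ + √(t + t)/6 = -½ + √(2*t)/6 = -½ + (√2*√t)/6 = -½ + √2*√t/6)
q(B) = 112*B (q(B) = 56*(2*B) = 112*B)
(Q(-27) + q(-56))*((398 + 2094)*(o(-42) - 862) - 3867) = (-27 + 112*(-56))*((398 + 2094)*((-½ + √2*√(-42)/6) - 862) - 3867) = (-27 - 6272)*(2492*((-½ + √2*(I*√42)/6) - 862) - 3867) = -6299*(2492*((-½ + I*√21/3) - 862) - 3867) = -6299*(2492*(-1725/2 + I*√21/3) - 3867) = -6299*((-2149350 + 2492*I*√21/3) - 3867) = -6299*(-2153217 + 2492*I*√21/3) = 13563113883 - 15697108*I*√21/3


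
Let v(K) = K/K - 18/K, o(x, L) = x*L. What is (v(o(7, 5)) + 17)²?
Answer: 374544/1225 ≈ 305.75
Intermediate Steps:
o(x, L) = L*x
v(K) = 1 - 18/K
(v(o(7, 5)) + 17)² = ((-18 + 5*7)/((5*7)) + 17)² = ((-18 + 35)/35 + 17)² = ((1/35)*17 + 17)² = (17/35 + 17)² = (612/35)² = 374544/1225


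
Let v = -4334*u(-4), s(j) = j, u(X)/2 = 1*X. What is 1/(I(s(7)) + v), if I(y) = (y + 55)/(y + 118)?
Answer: 125/4334062 ≈ 2.8841e-5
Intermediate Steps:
u(X) = 2*X (u(X) = 2*(1*X) = 2*X)
I(y) = (55 + y)/(118 + y)
v = 34672 (v = -8668*(-4) = -4334*(-8) = 34672)
1/(I(s(7)) + v) = 1/((55 + 7)/(118 + 7) + 34672) = 1/(62/125 + 34672) = 1/(4334062/125) = 125/4334062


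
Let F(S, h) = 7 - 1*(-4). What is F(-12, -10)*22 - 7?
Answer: 235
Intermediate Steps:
F(S, h) = 11 (F(S, h) = 7 + 4 = 11)
F(-12, -10)*22 - 7 = 11*22 - 7 = 242 - 7 = 235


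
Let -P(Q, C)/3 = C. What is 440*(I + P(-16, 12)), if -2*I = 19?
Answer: -20020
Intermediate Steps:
I = -19/2 (I = -½*19 = -19/2 ≈ -9.5000)
P(Q, C) = -3*C
440*(I + P(-16, 12)) = 440*(-19/2 - 3*12) = 440*(-19/2 - 36) = 440*(-91/2) = -20020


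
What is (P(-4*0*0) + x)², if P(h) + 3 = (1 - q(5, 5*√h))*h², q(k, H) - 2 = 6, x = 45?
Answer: 1764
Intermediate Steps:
q(k, H) = 8 (q(k, H) = 2 + 6 = 8)
P(h) = -3 - 7*h² (P(h) = -3 + (1 - 1*8)*h² = -3 + (1 - 8)*h² = -3 - 7*h²)
(P(-4*0*0) + x)² = ((-3 - 7*(-4*0*0)²) + 45)² = ((-3 - 7*(0*0)²) + 45)² = ((-3 - 7*0²) + 45)² = ((-3 - 7*0) + 45)² = ((-3 + 0) + 45)² = (-3 + 45)² = 42² = 1764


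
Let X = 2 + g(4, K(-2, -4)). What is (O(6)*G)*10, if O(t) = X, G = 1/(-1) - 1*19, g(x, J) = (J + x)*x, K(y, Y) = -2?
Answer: -2000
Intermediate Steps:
g(x, J) = x*(J + x)
G = -20 (G = -1 - 19 = -20)
X = 10 (X = 2 + 4*(-2 + 4) = 2 + 4*2 = 2 + 8 = 10)
O(t) = 10
(O(6)*G)*10 = (10*(-20))*10 = -200*10 = -2000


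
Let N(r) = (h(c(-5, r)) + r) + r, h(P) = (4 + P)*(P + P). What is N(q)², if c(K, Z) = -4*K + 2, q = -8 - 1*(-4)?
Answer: 1290496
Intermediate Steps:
q = -4 (q = -8 + 4 = -4)
c(K, Z) = 2 - 4*K
h(P) = 2*P*(4 + P) (h(P) = (4 + P)*(2*P) = 2*P*(4 + P))
N(r) = 1144 + 2*r (N(r) = (2*(2 - 4*(-5))*(4 + (2 - 4*(-5))) + r) + r = (2*(2 + 20)*(4 + (2 + 20)) + r) + r = (2*22*(4 + 22) + r) + r = (2*22*26 + r) + r = (1144 + r) + r = 1144 + 2*r)
N(q)² = (1144 + 2*(-4))² = (1144 - 8)² = 1136² = 1290496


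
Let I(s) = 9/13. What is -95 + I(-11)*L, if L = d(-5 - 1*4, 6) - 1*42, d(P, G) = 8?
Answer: -1541/13 ≈ -118.54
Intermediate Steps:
L = -34 (L = 8 - 1*42 = 8 - 42 = -34)
I(s) = 9/13 (I(s) = 9*(1/13) = 9/13)
-95 + I(-11)*L = -95 + (9/13)*(-34) = -95 - 306/13 = -1541/13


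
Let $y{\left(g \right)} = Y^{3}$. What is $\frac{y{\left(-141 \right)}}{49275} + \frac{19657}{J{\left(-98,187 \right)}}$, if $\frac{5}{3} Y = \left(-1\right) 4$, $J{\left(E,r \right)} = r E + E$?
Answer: $- \frac{4485432261}{4202975000} \approx -1.0672$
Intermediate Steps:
$J{\left(E,r \right)} = E + E r$ ($J{\left(E,r \right)} = E r + E = E + E r$)
$Y = - \frac{12}{5}$ ($Y = \frac{3 \left(\left(-1\right) 4\right)}{5} = \frac{3}{5} \left(-4\right) = - \frac{12}{5} \approx -2.4$)
$y{\left(g \right)} = - \frac{1728}{125}$ ($y{\left(g \right)} = \left(- \frac{12}{5}\right)^{3} = - \frac{1728}{125}$)
$\frac{y{\left(-141 \right)}}{49275} + \frac{19657}{J{\left(-98,187 \right)}} = - \frac{1728}{125 \cdot 49275} + \frac{19657}{\left(-98\right) \left(1 + 187\right)} = \left(- \frac{1728}{125}\right) \frac{1}{49275} + \frac{19657}{\left(-98\right) 188} = - \frac{64}{228125} + \frac{19657}{-18424} = - \frac{64}{228125} + 19657 \left(- \frac{1}{18424}\right) = - \frac{64}{228125} - \frac{19657}{18424} = - \frac{4485432261}{4202975000}$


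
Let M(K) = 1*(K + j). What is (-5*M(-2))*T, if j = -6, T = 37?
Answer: 1480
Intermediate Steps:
M(K) = -6 + K (M(K) = 1*(K - 6) = 1*(-6 + K) = -6 + K)
(-5*M(-2))*T = -5*(-6 - 2)*37 = -5*(-8)*37 = 40*37 = 1480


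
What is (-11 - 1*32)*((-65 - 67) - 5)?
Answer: 5891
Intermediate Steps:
(-11 - 1*32)*((-65 - 67) - 5) = (-11 - 32)*(-132 - 5) = -43*(-137) = 5891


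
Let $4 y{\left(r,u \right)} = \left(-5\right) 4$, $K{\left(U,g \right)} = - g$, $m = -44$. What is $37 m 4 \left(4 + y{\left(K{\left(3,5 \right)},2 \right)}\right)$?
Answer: $6512$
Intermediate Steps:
$y{\left(r,u \right)} = -5$ ($y{\left(r,u \right)} = \frac{\left(-5\right) 4}{4} = \frac{1}{4} \left(-20\right) = -5$)
$37 m 4 \left(4 + y{\left(K{\left(3,5 \right)},2 \right)}\right) = 37 \left(-44\right) 4 \left(4 - 5\right) = - 1628 \cdot 4 \left(-1\right) = \left(-1628\right) \left(-4\right) = 6512$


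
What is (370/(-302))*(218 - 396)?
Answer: 32930/151 ≈ 218.08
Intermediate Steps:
(370/(-302))*(218 - 396) = (370*(-1/302))*(-178) = -185/151*(-178) = 32930/151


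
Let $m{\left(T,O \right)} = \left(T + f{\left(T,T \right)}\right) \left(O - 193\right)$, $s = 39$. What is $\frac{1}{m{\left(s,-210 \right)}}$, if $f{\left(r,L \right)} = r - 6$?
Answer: $- \frac{1}{29016} \approx -3.4464 \cdot 10^{-5}$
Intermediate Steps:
$f{\left(r,L \right)} = -6 + r$ ($f{\left(r,L \right)} = r - 6 = -6 + r$)
$m{\left(T,O \right)} = \left(-193 + O\right) \left(-6 + 2 T\right)$ ($m{\left(T,O \right)} = \left(T + \left(-6 + T\right)\right) \left(O - 193\right) = \left(-6 + 2 T\right) \left(-193 + O\right) = \left(-193 + O\right) \left(-6 + 2 T\right)$)
$\frac{1}{m{\left(s,-210 \right)}} = \frac{1}{1158 - 15054 - 8190 - 210 \left(-6 + 39\right)} = \frac{1}{1158 - 15054 - 8190 - 6930} = \frac{1}{-29016} = - \frac{1}{29016}$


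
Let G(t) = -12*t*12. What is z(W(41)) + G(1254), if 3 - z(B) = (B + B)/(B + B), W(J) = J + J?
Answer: -180574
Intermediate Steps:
G(t) = -144*t
W(J) = 2*J
z(B) = 2 (z(B) = 3 - (B + B)/(B + B) = 3 - 2*B/(2*B) = 3 - 2*B*1/(2*B) = 3 - 1*1 = 3 - 1 = 2)
z(W(41)) + G(1254) = 2 - 144*1254 = 2 - 180576 = -180574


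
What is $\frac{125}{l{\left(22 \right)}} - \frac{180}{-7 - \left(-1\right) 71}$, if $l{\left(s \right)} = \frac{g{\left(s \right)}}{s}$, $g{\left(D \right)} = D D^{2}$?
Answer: $- \frac{4945}{1936} \approx -2.5542$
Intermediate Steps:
$g{\left(D \right)} = D^{3}$
$l{\left(s \right)} = s^{2}$ ($l{\left(s \right)} = \frac{s^{3}}{s} = s^{2}$)
$\frac{125}{l{\left(22 \right)}} - \frac{180}{-7 - \left(-1\right) 71} = \frac{125}{22^{2}} - \frac{180}{-7 - \left(-1\right) 71} = \frac{125}{484} - \frac{180}{-7 - -71} = 125 \cdot \frac{1}{484} - \frac{180}{-7 + 71} = \frac{125}{484} - \frac{180}{64} = \frac{125}{484} - \frac{45}{16} = - \frac{4945}{1936}$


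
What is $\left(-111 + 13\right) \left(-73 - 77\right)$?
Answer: $14700$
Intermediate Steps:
$\left(-111 + 13\right) \left(-73 - 77\right) = \left(-98\right) \left(-150\right) = 14700$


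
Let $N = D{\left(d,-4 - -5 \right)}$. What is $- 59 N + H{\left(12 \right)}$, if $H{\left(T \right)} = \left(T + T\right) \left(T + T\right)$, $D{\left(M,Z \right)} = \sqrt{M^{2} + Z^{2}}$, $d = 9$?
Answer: $576 - 59 \sqrt{82} \approx 41.732$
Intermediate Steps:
$N = \sqrt{82}$ ($N = \sqrt{9^{2} + \left(-4 - -5\right)^{2}} = \sqrt{81 + \left(-4 + 5\right)^{2}} = \sqrt{81 + 1^{2}} = \sqrt{81 + 1} = \sqrt{82} \approx 9.0554$)
$H{\left(T \right)} = 4 T^{2}$ ($H{\left(T \right)} = 2 T 2 T = 4 T^{2}$)
$- 59 N + H{\left(12 \right)} = - 59 \sqrt{82} + 4 \cdot 12^{2} = - 59 \sqrt{82} + 4 \cdot 144 = - 59 \sqrt{82} + 576 = 576 - 59 \sqrt{82}$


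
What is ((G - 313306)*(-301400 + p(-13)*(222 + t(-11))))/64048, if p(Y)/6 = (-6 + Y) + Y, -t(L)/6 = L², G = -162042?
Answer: 6079463246/4003 ≈ 1.5187e+6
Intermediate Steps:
t(L) = -6*L²
p(Y) = -36 + 12*Y (p(Y) = 6*((-6 + Y) + Y) = 6*(-6 + 2*Y) = -36 + 12*Y)
((G - 313306)*(-301400 + p(-13)*(222 + t(-11))))/64048 = ((-162042 - 313306)*(-301400 + (-36 + 12*(-13))*(222 - 6*(-11)²)))/64048 = -475348*(-301400 + (-36 - 156)*(222 - 6*121))*(1/64048) = -475348*(-301400 - 192*(222 - 726))*(1/64048) = -475348*(-301400 - 192*(-504))*(1/64048) = -475348*(-301400 + 96768)*(1/64048) = -475348*(-204632)*(1/64048) = 97271411936*(1/64048) = 6079463246/4003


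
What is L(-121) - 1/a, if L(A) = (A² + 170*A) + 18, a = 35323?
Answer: -208794254/35323 ≈ -5911.0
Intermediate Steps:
L(A) = 18 + A² + 170*A
L(-121) - 1/a = (18 + (-121)² + 170*(-121)) - 1/35323 = (18 + 14641 - 20570) - 1*1/35323 = -5911 - 1/35323 = -208794254/35323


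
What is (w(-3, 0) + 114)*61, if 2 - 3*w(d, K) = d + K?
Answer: 21167/3 ≈ 7055.7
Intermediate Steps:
w(d, K) = ⅔ - K/3 - d/3 (w(d, K) = ⅔ - (d + K)/3 = ⅔ - (K + d)/3 = ⅔ + (-K/3 - d/3) = ⅔ - K/3 - d/3)
(w(-3, 0) + 114)*61 = ((⅔ - ⅓*0 - ⅓*(-3)) + 114)*61 = ((⅔ + 0 + 1) + 114)*61 = (5/3 + 114)*61 = (347/3)*61 = 21167/3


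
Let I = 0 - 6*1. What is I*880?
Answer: -5280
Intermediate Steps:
I = -6 (I = 0 - 6 = -6)
I*880 = -6*880 = -5280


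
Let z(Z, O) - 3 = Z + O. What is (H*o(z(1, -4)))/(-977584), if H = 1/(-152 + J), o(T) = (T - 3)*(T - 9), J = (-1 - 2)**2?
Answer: 27/139794512 ≈ 1.9314e-7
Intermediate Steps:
J = 9 (J = (-3)**2 = 9)
z(Z, O) = 3 + O + Z (z(Z, O) = 3 + (Z + O) = 3 + (O + Z) = 3 + O + Z)
o(T) = (-9 + T)*(-3 + T) (o(T) = (-3 + T)*(-9 + T) = (-9 + T)*(-3 + T))
H = -1/143 (H = 1/(-152 + 9) = 1/(-143) = -1/143 ≈ -0.0069930)
(H*o(z(1, -4)))/(-977584) = -(27 + (3 - 4 + 1)**2 - 12*(3 - 4 + 1))/143/(-977584) = -(27 + 0**2 - 12*0)/143*(-1/977584) = -(27 + 0 + 0)/143*(-1/977584) = -1/143*27*(-1/977584) = -27/143*(-1/977584) = 27/139794512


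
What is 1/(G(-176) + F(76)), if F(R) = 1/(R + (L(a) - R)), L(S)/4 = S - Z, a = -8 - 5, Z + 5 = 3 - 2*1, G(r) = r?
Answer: -36/6337 ≈ -0.0056809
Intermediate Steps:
Z = -4 (Z = -5 + (3 - 2*1) = -5 + (3 - 2) = -5 + 1 = -4)
a = -13
L(S) = 16 + 4*S (L(S) = 4*(S - 1*(-4)) = 4*(S + 4) = 4*(4 + S) = 16 + 4*S)
F(R) = -1/36 (F(R) = 1/(R + ((16 + 4*(-13)) - R)) = 1/(R + ((16 - 52) - R)) = 1/(R + (-36 - R)) = 1/(-36) = -1/36)
1/(G(-176) + F(76)) = 1/(-176 - 1/36) = 1/(-6337/36) = -36/6337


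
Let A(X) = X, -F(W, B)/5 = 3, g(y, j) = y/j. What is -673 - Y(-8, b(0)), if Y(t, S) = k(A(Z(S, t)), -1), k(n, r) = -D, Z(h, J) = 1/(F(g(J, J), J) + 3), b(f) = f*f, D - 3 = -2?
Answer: -672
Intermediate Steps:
D = 1 (D = 3 - 2 = 1)
F(W, B) = -15 (F(W, B) = -5*3 = -15)
b(f) = f**2
Z(h, J) = -1/12 (Z(h, J) = 1/(-15 + 3) = 1/(-12) = -1/12)
k(n, r) = -1 (k(n, r) = -1*1 = -1)
Y(t, S) = -1
-673 - Y(-8, b(0)) = -673 - 1*(-1) = -673 + 1 = -672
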